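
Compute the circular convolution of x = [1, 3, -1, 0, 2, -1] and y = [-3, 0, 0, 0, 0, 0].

(x ⊛ y)[n] = Σ(m=0 to 5) x[m] · y[(n-m) mod 6]

Computing each output sample:
(x ⊛ y)[0] = -3
(x ⊛ y)[1] = -9
(x ⊛ y)[2] = 3
(x ⊛ y)[3] = 0
(x ⊛ y)[4] = -6
(x ⊛ y)[5] = 3

x ⊛ y = [-3, -9, 3, 0, -6, 3]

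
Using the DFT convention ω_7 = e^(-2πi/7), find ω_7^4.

ω_7^4 = e^(-2πi·4/7)
= cos(-2π·4/7) + i·sin(-2π·4/7)
= cos(-8π/7) + i·sin(-8π/7)

ω_7^4 = cos(-8π/7) + i·sin(-8π/7) = -0.9010+0.4339i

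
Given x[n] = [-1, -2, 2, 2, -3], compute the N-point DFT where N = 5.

X[k] = Σ(n=0 to 4) x[n] · ω_5^(nk)
where ω_5 = e^(-2πi/5)

Computing each X[k]:
X[0] = -2
X[1] = -5.7812-0.9511i
X[2] = 4.2812-0.5878i
X[3] = 4.2812+0.5878i
X[4] = -5.7812+0.9511i

X = [-2, -5.7812-0.9511i, 4.2812-0.5878i, 4.2812+0.5878i, -5.7812+0.9511i]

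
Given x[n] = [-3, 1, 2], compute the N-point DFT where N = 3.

X[k] = Σ(n=0 to 2) x[n] · ω_3^(nk)
where ω_3 = e^(-2πi/3)

Computing each X[k]:
X[0] = 0
X[1] = -4.5000+0.8660i
X[2] = -4.5000-0.8660i

X = [0, -4.5000+0.8660i, -4.5000-0.8660i]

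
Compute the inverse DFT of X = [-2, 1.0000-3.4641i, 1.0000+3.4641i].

x[n] = (1/3) Σ(k=0 to 2) X[k] · e^(2πikn/3)

Computing each x[n]:
x[0] = 0
x[1] = 1
x[2] = -3

x = [0, 1, -3]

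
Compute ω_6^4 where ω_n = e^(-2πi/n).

ω_6^4 = e^(-2πi·4/6)
= cos(-2π·4/6) + i·sin(-2π·4/6)
= cos(-8π/6) + i·sin(-8π/6)

ω_6^4 = cos(-8π/6) + i·sin(-8π/6) = -0.5000+0.8660i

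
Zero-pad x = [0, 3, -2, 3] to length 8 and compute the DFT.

Original 4-point DFT: [4, 2, -8, 2]
Zero-padded 8-point DFT provides frequency interpolation.

DFT_8([x, 0, ...]) = [4, -2.2426i, 2, -6.2426i, -8, 6.2426i, 2, 2.2426i]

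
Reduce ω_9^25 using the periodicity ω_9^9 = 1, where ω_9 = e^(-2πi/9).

Since ω_9^9 = 1, powers reduce modulo 9.
25 mod 9 = 7
So ω_9^25 = ω_9^7 = e^(-2πi·7/9)

ω_9^25 = ω_9^7 = 0.1736+0.9848i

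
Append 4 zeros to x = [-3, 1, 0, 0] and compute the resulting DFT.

Original 4-point DFT: [-2, -3-1i, -4, -3+1i]
Zero-padded 8-point DFT provides frequency interpolation.

DFT_8([x, 0, ...]) = [-2, -2.2929-0.7071i, -3-1i, -3.7071-0.7071i, -4, -3.7071+0.7071i, -3+1i, -2.2929+0.7071i]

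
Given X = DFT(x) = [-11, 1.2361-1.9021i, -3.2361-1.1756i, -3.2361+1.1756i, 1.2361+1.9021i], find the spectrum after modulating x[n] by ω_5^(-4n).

Modulation property: DFT(ω_5^(-4n)·x[n]) = X[(k-4) mod 5], so circularly shift X by 4 positions.

X[k-4] = [1.2361-1.9021i, -3.2361-1.1756i, -3.2361+1.1756i, 1.2361+1.9021i, -11]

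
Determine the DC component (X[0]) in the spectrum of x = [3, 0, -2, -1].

X[0] = Σ(n=0 to 3) x[n] · ω_4^0 = Σ x[n]
= (3) + (0) + (-2) + (-1)

X[0] = 0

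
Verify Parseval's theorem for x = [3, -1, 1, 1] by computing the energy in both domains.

Time domain:
Σ|x[n]|² = |3|² + |-1|² + |1|² + |1|² = 12.0000

Frequency domain:
(1/4)Σ|X[k]|² = (1/4)(|4|² + |2+2i|² + |4|² + |2-2i|²) = (1/4)·48.0000 = 12.0000

Both sides agree, confirming Parseval's theorem.

Σ|x[n]|² = (1/N)Σ|X[k]|² = 12.0000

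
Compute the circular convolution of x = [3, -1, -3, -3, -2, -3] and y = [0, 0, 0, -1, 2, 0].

(x ⊛ y)[n] = Σ(m=0 to 5) x[m] · y[(n-m) mod 6]

Computing each output sample:
(x ⊛ y)[0] = -3
(x ⊛ y)[1] = -4
(x ⊛ y)[2] = -1
(x ⊛ y)[3] = -9
(x ⊛ y)[4] = 7
(x ⊛ y)[5] = 1

x ⊛ y = [-3, -4, -1, -9, 7, 1]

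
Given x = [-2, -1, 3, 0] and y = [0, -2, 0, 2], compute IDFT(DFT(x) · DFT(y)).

(x ⊛ y)[n] = Σ(m=0 to 3) x[m] · y[(n-m) mod 4]

Computing each output sample:
(x ⊛ y)[0] = -2
(x ⊛ y)[1] = 10
(x ⊛ y)[2] = 2
(x ⊛ y)[3] = -10

x ⊛ y = [-2, 10, 2, -10]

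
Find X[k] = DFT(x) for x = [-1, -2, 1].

X[k] = Σ(n=0 to 2) x[n] · ω_3^(nk)
where ω_3 = e^(-2πi/3)

Computing each X[k]:
X[0] = -2
X[1] = -0.5000+2.5981i
X[2] = -0.5000-2.5981i

X = [-2, -0.5000+2.5981i, -0.5000-2.5981i]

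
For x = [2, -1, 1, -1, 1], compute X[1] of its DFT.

X[1] = Σ(n=0 to 4) x[n] · ω_5^(1n) where ω_5 = e^(-2πi/5)
= (2)·ω_5^0 + (-1)·ω_5^1 + (1)·ω_5^2 + (-1)·ω_5^3 + (1)·ω_5^4

X[1] = 2.0000+0.7265i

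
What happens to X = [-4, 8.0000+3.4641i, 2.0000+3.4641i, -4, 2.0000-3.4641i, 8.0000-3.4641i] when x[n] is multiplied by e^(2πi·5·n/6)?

Modulation property: DFT(ω_6^(-5n)·x[n]) = X[(k-5) mod 6], so circularly shift X by 5 positions.

X[k-5] = [8.0000+3.4641i, 2.0000+3.4641i, -4, 2.0000-3.4641i, 8.0000-3.4641i, -4]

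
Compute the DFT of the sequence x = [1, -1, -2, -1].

X[k] = Σ(n=0 to 3) x[n] · ω_4^(nk)
where ω_4 = e^(-2πi/4)

Computing each X[k]:
X[0] = -3
X[1] = 3
X[2] = 1
X[3] = 3

X = [-3, 3, 1, 3]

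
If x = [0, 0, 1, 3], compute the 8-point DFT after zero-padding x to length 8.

Original 4-point DFT: [4, -1+3i, -2, -1-3i]
Zero-padded 8-point DFT provides frequency interpolation.

DFT_8([x, 0, ...]) = [4, -2.1213-3.1213i, -1+3i, 2.1213-1.1213i, -2, 2.1213+1.1213i, -1-3i, -2.1213+3.1213i]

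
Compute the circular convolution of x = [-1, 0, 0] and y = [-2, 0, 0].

(x ⊛ y)[n] = Σ(m=0 to 2) x[m] · y[(n-m) mod 3]

Computing each output sample:
(x ⊛ y)[0] = 2
(x ⊛ y)[1] = 0
(x ⊛ y)[2] = 0

x ⊛ y = [2, 0, 0]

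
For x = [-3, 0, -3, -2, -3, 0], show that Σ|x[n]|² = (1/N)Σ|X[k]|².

Time domain:
Σ|x[n]|² = |-3|² + |0|² + |-3|² + |-2|² + |-3|² + |0|² = 31.0000

Frequency domain:
(1/6)Σ|X[k]|² = (1/6)(|-11|² + |2|² + |-2|² + |-7|² + |-2|² + |2|²) = (1/6)·186.0000 = 31.0000

Both sides agree, confirming Parseval's theorem.

Σ|x[n]|² = (1/N)Σ|X[k]|² = 31.0000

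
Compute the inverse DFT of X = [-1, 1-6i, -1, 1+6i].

x[n] = (1/4) Σ(k=0 to 3) X[k] · e^(2πikn/4)

Computing each x[n]:
x[0] = 0
x[1] = 3
x[2] = -1
x[3] = -3

x = [0, 3, -1, -3]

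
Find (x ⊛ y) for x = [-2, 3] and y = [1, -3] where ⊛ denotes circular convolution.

(x ⊛ y)[n] = Σ(m=0 to 1) x[m] · y[(n-m) mod 2]

Computing each output sample:
(x ⊛ y)[0] = -11
(x ⊛ y)[1] = 9

x ⊛ y = [-11, 9]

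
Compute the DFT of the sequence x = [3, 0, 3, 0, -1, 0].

X[k] = Σ(n=0 to 5) x[n] · ω_6^(nk)
where ω_6 = e^(-2πi/6)

Computing each X[k]:
X[0] = 5
X[1] = 2.0000-3.4641i
X[2] = 2.0000+3.4641i
X[3] = 5
X[4] = 2.0000-3.4641i
X[5] = 2.0000+3.4641i

X = [5, 2.0000-3.4641i, 2.0000+3.4641i, 5, 2.0000-3.4641i, 2.0000+3.4641i]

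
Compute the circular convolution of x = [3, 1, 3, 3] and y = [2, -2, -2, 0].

(x ⊛ y)[n] = Σ(m=0 to 3) x[m] · y[(n-m) mod 4]

Computing each output sample:
(x ⊛ y)[0] = -6
(x ⊛ y)[1] = -10
(x ⊛ y)[2] = -2
(x ⊛ y)[3] = -2

x ⊛ y = [-6, -10, -2, -2]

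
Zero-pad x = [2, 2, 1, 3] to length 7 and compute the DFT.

Original 4-point DFT: [8, 1+1i, -2, 1-1i]
Zero-padded 7-point DFT provides frequency interpolation.

DFT_7([x, 0, ...]) = [8, 0.3216-3.8402i, 2.5245+0.8295i, 0.1540-3.0107i, 0.1540+3.0107i, 2.5245-0.8295i, 0.3216+3.8402i]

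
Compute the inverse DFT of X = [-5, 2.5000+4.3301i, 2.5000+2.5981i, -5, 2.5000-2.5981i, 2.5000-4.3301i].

x[n] = (1/6) Σ(k=0 to 5) X[k] · e^(2πikn/6)

Computing each x[n]:
x[0] = 0
x[1] = -2
x[2] = -3
x[3] = 0
x[4] = -2
x[5] = 2

x = [0, -2, -3, 0, -2, 2]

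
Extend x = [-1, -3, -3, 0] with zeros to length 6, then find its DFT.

Original 4-point DFT: [-7, 2+3i, -1, 2-3i]
Zero-padded 6-point DFT provides frequency interpolation.

DFT_6([x, 0, ...]) = [-7, -1.0000+5.1962i, 2, -1, 2, -1.0000-5.1962i]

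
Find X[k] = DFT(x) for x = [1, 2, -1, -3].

X[k] = Σ(n=0 to 3) x[n] · ω_4^(nk)
where ω_4 = e^(-2πi/4)

Computing each X[k]:
X[0] = -1
X[1] = 2-5i
X[2] = 1
X[3] = 2+5i

X = [-1, 2-5i, 1, 2+5i]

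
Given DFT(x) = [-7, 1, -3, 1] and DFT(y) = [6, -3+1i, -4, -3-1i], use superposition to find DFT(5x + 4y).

By linearity: DFT(5x + 4y) = 5·DFT(x) + 4·DFT(y)
= 5·[-7, 1, -3, 1] + 4·[6, -3+1i, -4, -3-1i]

Computing element-wise:
Z[0] = 5·(-7) + 4·(6) = -11
Z[1] = 5·(1) + 4·(-3+1i) = -7+4i
Z[2] = 5·(-3) + 4·(-4) = -31
Z[3] = 5·(1) + 4·(-3-1i) = -7-4i

DFT(5x + 4y) = 5·X + 4·Y = [-11, -7+4i, -31, -7-4i]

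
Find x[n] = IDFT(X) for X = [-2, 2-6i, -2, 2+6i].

x[n] = (1/4) Σ(k=0 to 3) X[k] · e^(2πikn/4)

Computing each x[n]:
x[0] = 0
x[1] = 3
x[2] = -2
x[3] = -3

x = [0, 3, -2, -3]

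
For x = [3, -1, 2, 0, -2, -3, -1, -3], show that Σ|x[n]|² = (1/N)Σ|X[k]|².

Time domain:
Σ|x[n]|² = |3|² + |-1|² + |2|² + |0|² + |-2|² + |-3|² + |-1|² + |-3|² = 37.0000

Frequency domain:
(1/8)Σ|X[k]|² = (1/8)(|-5|² + |4.2929-6.5355i|² + |1i|² + |5.7071-0.5355i|² + |9|² + |5.7071+0.5355i|² + |-1i|² + |4.2929+6.5355i|²) = (1/8)·296.0000 = 37.0000

Both sides agree, confirming Parseval's theorem.

Σ|x[n]|² = (1/N)Σ|X[k]|² = 37.0000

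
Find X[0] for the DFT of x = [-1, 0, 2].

X[0] = Σ(n=0 to 2) x[n] · ω_3^0 = Σ x[n]
= (-1) + (0) + (2)

X[0] = 1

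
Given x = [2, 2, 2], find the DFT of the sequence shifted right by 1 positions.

Time shift by 1: X_shifted[k] = ω_3^(1k) · X[k]
Shifted x = [2, 2, 2]

DFT(x[n-1]) = [6, 0, 0]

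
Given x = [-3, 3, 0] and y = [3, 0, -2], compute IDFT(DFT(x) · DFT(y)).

(x ⊛ y)[n] = Σ(m=0 to 2) x[m] · y[(n-m) mod 3]

Computing each output sample:
(x ⊛ y)[0] = -15
(x ⊛ y)[1] = 9
(x ⊛ y)[2] = 6

x ⊛ y = [-15, 9, 6]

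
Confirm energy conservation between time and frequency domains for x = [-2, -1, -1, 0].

Time domain:
Σ|x[n]|² = |-2|² + |-1|² + |-1|² + |0|² = 6.0000

Frequency domain:
(1/4)Σ|X[k]|² = (1/4)(|-4|² + |-1+1i|² + |-2|² + |-1-1i|²) = (1/4)·24.0000 = 6.0000

Both sides agree, confirming Parseval's theorem.

Σ|x[n]|² = (1/N)Σ|X[k]|² = 6.0000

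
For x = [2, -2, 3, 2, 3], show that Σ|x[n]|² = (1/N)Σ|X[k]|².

Time domain:
Σ|x[n]|² = |2|² + |-2|² + |3|² + |2|² + |3|² = 30.0000

Frequency domain:
(1/5)Σ|X[k]|² = (1/5)(|8|² + |-1.7361+4.1675i|² + |2.7361+3.8900i|² + |2.7361-3.8900i|² + |-1.7361-4.1675i|²) = (1/5)·150.0000 = 30.0000

Both sides agree, confirming Parseval's theorem.

Σ|x[n]|² = (1/N)Σ|X[k]|² = 30.0000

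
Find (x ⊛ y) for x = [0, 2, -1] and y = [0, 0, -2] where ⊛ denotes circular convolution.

(x ⊛ y)[n] = Σ(m=0 to 2) x[m] · y[(n-m) mod 3]

Computing each output sample:
(x ⊛ y)[0] = -4
(x ⊛ y)[1] = 2
(x ⊛ y)[2] = 0

x ⊛ y = [-4, 2, 0]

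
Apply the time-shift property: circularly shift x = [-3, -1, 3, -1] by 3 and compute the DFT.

Time shift by 3: X_shifted[k] = ω_4^(3k) · X[k]
Shifted x = [-1, 3, -1, -3]

DFT(x[n-3]) = [-2, -6i, -2, 6i]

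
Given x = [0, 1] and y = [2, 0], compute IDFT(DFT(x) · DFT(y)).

(x ⊛ y)[n] = Σ(m=0 to 1) x[m] · y[(n-m) mod 2]

Computing each output sample:
(x ⊛ y)[0] = 0
(x ⊛ y)[1] = 2

x ⊛ y = [0, 2]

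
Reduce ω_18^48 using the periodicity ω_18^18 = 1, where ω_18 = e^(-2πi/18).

Since ω_18^18 = 1, powers reduce modulo 18.
48 mod 18 = 12
So ω_18^48 = ω_18^12 = e^(-2πi·12/18)

ω_18^48 = ω_18^12 = -0.5000+0.8660i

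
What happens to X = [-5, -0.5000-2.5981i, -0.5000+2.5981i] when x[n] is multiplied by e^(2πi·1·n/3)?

Modulation property: DFT(ω_3^(-1n)·x[n]) = X[(k-1) mod 3], so circularly shift X by 1 positions.

X[k-1] = [-0.5000+2.5981i, -5, -0.5000-2.5981i]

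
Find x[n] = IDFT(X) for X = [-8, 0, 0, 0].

x[n] = (1/4) Σ(k=0 to 3) X[k] · e^(2πikn/4)

Computing each x[n]:
x[0] = -2
x[1] = -2
x[2] = -2
x[3] = -2

x = [-2, -2, -2, -2]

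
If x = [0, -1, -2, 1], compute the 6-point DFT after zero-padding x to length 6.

Original 4-point DFT: [-2, 2+2i, -2, 2-2i]
Zero-padded 6-point DFT provides frequency interpolation.

DFT_6([x, 0, ...]) = [-2, -0.5000+2.5981i, 2.5000-0.8660i, -2, 2.5000+0.8660i, -0.5000-2.5981i]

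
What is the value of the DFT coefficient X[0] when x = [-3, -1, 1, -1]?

X[0] = Σ(n=0 to 3) x[n] · ω_4^0 = Σ x[n]
= (-3) + (-1) + (1) + (-1)

X[0] = -4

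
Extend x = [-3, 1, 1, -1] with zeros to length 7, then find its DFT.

Original 4-point DFT: [-2, -4-2i, -2, -4+2i]
Zero-padded 7-point DFT provides frequency interpolation.

DFT_7([x, 0, ...]) = [-2, -1.6981-1.3229i, -4.7470-1.3229i, -3.0550+1.3229i, -3.0550-1.3229i, -4.7470+1.3229i, -1.6981+1.3229i]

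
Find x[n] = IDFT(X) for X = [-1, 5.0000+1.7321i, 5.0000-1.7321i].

x[n] = (1/3) Σ(k=0 to 2) X[k] · e^(2πikn/3)

Computing each x[n]:
x[0] = 3
x[1] = -3
x[2] = -1

x = [3, -3, -1]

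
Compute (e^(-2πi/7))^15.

Since ω_7^7 = 1, powers reduce modulo 7.
15 mod 7 = 1
So ω_7^15 = ω_7^1 = e^(-2πi·1/7)

ω_7^15 = ω_7^1 = 0.6235-0.7818i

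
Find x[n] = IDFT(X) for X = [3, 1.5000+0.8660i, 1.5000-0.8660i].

x[n] = (1/3) Σ(k=0 to 2) X[k] · e^(2πikn/3)

Computing each x[n]:
x[0] = 2
x[1] = 0
x[2] = 1

x = [2, 0, 1]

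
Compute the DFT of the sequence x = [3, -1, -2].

X[k] = Σ(n=0 to 2) x[n] · ω_3^(nk)
where ω_3 = e^(-2πi/3)

Computing each X[k]:
X[0] = 0
X[1] = 4.5000-0.8660i
X[2] = 4.5000+0.8660i

X = [0, 4.5000-0.8660i, 4.5000+0.8660i]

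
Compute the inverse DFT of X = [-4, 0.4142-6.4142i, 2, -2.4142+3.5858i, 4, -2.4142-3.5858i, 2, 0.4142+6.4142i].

x[n] = (1/8) Σ(k=0 to 7) X[k] · e^(2πikn/8)

Computing each x[n]:
x[0] = 0
x[1] = 0
x[2] = 2
x[3] = -1
x[4] = 1
x[5] = -2
x[6] = -3
x[7] = -1

x = [0, 0, 2, -1, 1, -2, -3, -1]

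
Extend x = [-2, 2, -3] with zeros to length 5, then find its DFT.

Original 3-point DFT: [-3, -1.5000-4.3301i, -1.5000+4.3301i]
Zero-padded 5-point DFT provides frequency interpolation.

DFT_5([x, 0, ...]) = [-3, 1.0451-0.1388i, -4.5451-4.0287i, -4.5451+4.0287i, 1.0451+0.1388i]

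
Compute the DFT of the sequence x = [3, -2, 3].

X[k] = Σ(n=0 to 2) x[n] · ω_3^(nk)
where ω_3 = e^(-2πi/3)

Computing each X[k]:
X[0] = 4
X[1] = 2.5000+4.3301i
X[2] = 2.5000-4.3301i

X = [4, 2.5000+4.3301i, 2.5000-4.3301i]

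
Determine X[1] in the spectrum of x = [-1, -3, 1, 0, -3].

X[1] = Σ(n=0 to 4) x[n] · ω_5^(1n) where ω_5 = e^(-2πi/5)
= (-1)·ω_5^0 + (-3)·ω_5^1 + (1)·ω_5^2 + (0)·ω_5^3 + (-3)·ω_5^4

X[1] = -3.6631-0.5878i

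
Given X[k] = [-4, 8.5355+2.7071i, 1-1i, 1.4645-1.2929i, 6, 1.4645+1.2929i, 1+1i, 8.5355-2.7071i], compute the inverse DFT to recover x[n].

x[n] = (1/8) Σ(k=0 to 7) X[k] · e^(2πikn/8)

Computing each x[n]:
x[0] = 3
x[1] = 0
x[2] = -1
x[3] = -3
x[4] = -2
x[5] = -2
x[6] = 1
x[7] = 0

x = [3, 0, -1, -3, -2, -2, 1, 0]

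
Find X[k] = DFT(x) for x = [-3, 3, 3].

X[k] = Σ(n=0 to 2) x[n] · ω_3^(nk)
where ω_3 = e^(-2πi/3)

Computing each X[k]:
X[0] = 3
X[1] = -6
X[2] = -6

X = [3, -6, -6]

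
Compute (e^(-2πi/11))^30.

Since ω_11^11 = 1, powers reduce modulo 11.
30 mod 11 = 8
So ω_11^30 = ω_11^8 = e^(-2πi·8/11)

ω_11^30 = ω_11^8 = -0.1423+0.9898i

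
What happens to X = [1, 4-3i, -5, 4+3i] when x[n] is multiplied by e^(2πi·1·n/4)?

Modulation property: DFT(ω_4^(-1n)·x[n]) = X[(k-1) mod 4], so circularly shift X by 1 positions.

X[k-1] = [4+3i, 1, 4-3i, -5]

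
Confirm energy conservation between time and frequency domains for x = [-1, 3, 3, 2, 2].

Time domain:
Σ|x[n]|² = |-1|² + |3|² + |3|² + |2|² + |2|² = 27.0000

Frequency domain:
(1/5)Σ|X[k]|² = (1/5)(|9|² + |-3.5000-1.5388i|² + |-3.5000+0.3633i|² + |-3.5000-0.3633i|² + |-3.5000+1.5388i|²) = (1/5)·135.0000 = 27.0000

Both sides agree, confirming Parseval's theorem.

Σ|x[n]|² = (1/N)Σ|X[k]|² = 27.0000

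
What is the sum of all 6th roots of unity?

Sum of all nth roots of unity equals 0 for n > 1 (geometric series with r ≠ 1).

0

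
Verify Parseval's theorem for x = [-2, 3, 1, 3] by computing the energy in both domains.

Time domain:
Σ|x[n]|² = |-2|² + |3|² + |1|² + |3|² = 23.0000

Frequency domain:
(1/4)Σ|X[k]|² = (1/4)(|5|² + |-3|² + |-7|² + |-3|²) = (1/4)·92.0000 = 23.0000

Both sides agree, confirming Parseval's theorem.

Σ|x[n]|² = (1/N)Σ|X[k]|² = 23.0000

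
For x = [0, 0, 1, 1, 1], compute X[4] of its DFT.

X[4] = Σ(n=0 to 4) x[n] · ω_5^(4n) where ω_5 = e^(-2πi/5)
= (0)·ω_5^0 + (0)·ω_5^4 + (1)·ω_5^8 + (1)·ω_5^12 + (1)·ω_5^16

X[4] = -1.3090-0.9511i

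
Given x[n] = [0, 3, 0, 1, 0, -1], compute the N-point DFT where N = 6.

X[k] = Σ(n=0 to 5) x[n] · ω_6^(nk)
where ω_6 = e^(-2πi/6)

Computing each X[k]:
X[0] = 3
X[1] = -3.4641i
X[2] = -3.4641i
X[3] = -3
X[4] = 3.4641i
X[5] = 3.4641i

X = [3, -3.4641i, -3.4641i, -3, 3.4641i, 3.4641i]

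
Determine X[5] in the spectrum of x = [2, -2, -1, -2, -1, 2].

X[5] = Σ(n=0 to 5) x[n] · ω_6^(5n) where ω_6 = e^(-2πi/6)
= (2)·ω_6^0 + (-2)·ω_6^5 + (-1)·ω_6^10 + (-2)·ω_6^15 + (-1)·ω_6^20 + (2)·ω_6^25

X[5] = 5.0000-3.4641i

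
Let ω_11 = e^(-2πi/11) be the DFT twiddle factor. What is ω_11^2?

ω_11^2 = e^(-2πi·2/11)
= cos(-2π·2/11) + i·sin(-2π·2/11)
= cos(-4π/11) + i·sin(-4π/11)

ω_11^2 = cos(-4π/11) + i·sin(-4π/11) = 0.4154-0.9096i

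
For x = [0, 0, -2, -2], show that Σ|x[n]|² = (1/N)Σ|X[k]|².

Time domain:
Σ|x[n]|² = |0|² + |0|² + |-2|² + |-2|² = 8.0000

Frequency domain:
(1/4)Σ|X[k]|² = (1/4)(|-4|² + |2-2i|² + |0|² + |2+2i|²) = (1/4)·32.0000 = 8.0000

Both sides agree, confirming Parseval's theorem.

Σ|x[n]|² = (1/N)Σ|X[k]|² = 8.0000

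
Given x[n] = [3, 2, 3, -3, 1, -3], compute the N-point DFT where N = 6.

X[k] = Σ(n=0 to 5) x[n] · ω_6^(nk)
where ω_6 = e^(-2πi/6)

Computing each X[k]:
X[0] = 3
X[1] = 3.5000-6.0622i
X[2] = -1.5000-2.5981i
X[3] = 11
X[4] = -1.5000+2.5981i
X[5] = 3.5000+6.0622i

X = [3, 3.5000-6.0622i, -1.5000-2.5981i, 11, -1.5000+2.5981i, 3.5000+6.0622i]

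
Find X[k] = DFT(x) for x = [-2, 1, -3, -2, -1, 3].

X[k] = Σ(n=0 to 5) x[n] · ω_6^(nk)
where ω_6 = e^(-2πi/6)

Computing each X[k]:
X[0] = -4
X[1] = 4.0000+3.4641i
X[2] = -4
X[3] = -8
X[4] = -4
X[5] = 4.0000-3.4641i

X = [-4, 4.0000+3.4641i, -4, -8, -4, 4.0000-3.4641i]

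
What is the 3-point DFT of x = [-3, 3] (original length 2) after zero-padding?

Original 2-point DFT: [0, -6]
Zero-padded 3-point DFT provides frequency interpolation.

DFT_3([x, 0, ...]) = [0, -4.5000-2.5981i, -4.5000+2.5981i]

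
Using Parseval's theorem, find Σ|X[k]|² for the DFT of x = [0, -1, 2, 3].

Parseval: Σ|x[n]|² = (1/N)Σ|X[k]|², so Σ|X[k]|² = N·Σ|x[n]|² = 4·14.0000

Σ|X[k]|² = N·Σ|x[n]|² = 4·14.0000 = 56.0000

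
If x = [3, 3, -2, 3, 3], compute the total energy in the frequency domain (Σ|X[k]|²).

Parseval: Σ|x[n]|² = (1/N)Σ|X[k]|², so Σ|X[k]|² = N·Σ|x[n]|² = 5·40.0000

Σ|X[k]|² = N·Σ|x[n]|² = 5·40.0000 = 200.0000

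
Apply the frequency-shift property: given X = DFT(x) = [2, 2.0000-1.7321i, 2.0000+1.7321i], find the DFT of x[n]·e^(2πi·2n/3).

Modulation property: DFT(ω_3^(-2n)·x[n]) = X[(k-2) mod 3], so circularly shift X by 2 positions.

X[k-2] = [2.0000-1.7321i, 2.0000+1.7321i, 2]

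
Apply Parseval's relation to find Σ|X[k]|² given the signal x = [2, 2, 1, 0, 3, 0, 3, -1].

Parseval: Σ|x[n]|² = (1/N)Σ|X[k]|², so Σ|X[k]|² = N·Σ|x[n]|² = 8·28.0000

Σ|X[k]|² = N·Σ|x[n]|² = 8·28.0000 = 224.0000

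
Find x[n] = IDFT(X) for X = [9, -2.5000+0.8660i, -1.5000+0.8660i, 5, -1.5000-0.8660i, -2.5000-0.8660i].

x[n] = (1/6) Σ(k=0 to 5) X[k] · e^(2πikn/6)

Computing each x[n]:
x[0] = 1
x[1] = 0
x[2] = 3
x[3] = 1
x[4] = 3
x[5] = 1

x = [1, 0, 3, 1, 3, 1]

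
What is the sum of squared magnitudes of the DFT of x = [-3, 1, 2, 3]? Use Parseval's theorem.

Parseval: Σ|x[n]|² = (1/N)Σ|X[k]|², so Σ|X[k]|² = N·Σ|x[n]|² = 4·23.0000

Σ|X[k]|² = N·Σ|x[n]|² = 4·23.0000 = 92.0000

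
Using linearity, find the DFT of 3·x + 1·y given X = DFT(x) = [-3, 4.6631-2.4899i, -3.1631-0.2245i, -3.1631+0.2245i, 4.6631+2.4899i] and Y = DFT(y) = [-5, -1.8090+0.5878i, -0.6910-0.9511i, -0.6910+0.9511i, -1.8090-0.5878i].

By linearity: DFT(3x + 1y) = 3·DFT(x) + 1·DFT(y)
= 3·[-3, 4.6631-2.4899i, -3.1631-0.2245i, -3.1631+0.2245i, 4.6631+2.4899i] + 1·[-5, -1.8090+0.5878i, -0.6910-0.9511i, -0.6910+0.9511i, -1.8090-0.5878i]

Computing element-wise:
Z[0] = 3·(-3) + 1·(-5) = -14
Z[1] = 3·(4.6631-2.4899i) + 1·(-1.8090+0.5878i) = 12.1803-6.8819i
Z[2] = 3·(-3.1631-0.2245i) + 1·(-0.6910-0.9511i) = -10.1803-1.6246i
Z[3] = 3·(-3.1631+0.2245i) + 1·(-0.6910+0.9511i) = -10.1803+1.6246i
Z[4] = 3·(4.6631+2.4899i) + 1·(-1.8090-0.5878i) = 12.1803+6.8819i

DFT(3x + 1y) = 3·X + 1·Y = [-14, 12.1803-6.8819i, -10.1803-1.6246i, -10.1803+1.6246i, 12.1803+6.8819i]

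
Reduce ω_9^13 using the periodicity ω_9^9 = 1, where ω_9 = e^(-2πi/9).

Since ω_9^9 = 1, powers reduce modulo 9.
13 mod 9 = 4
So ω_9^13 = ω_9^4 = e^(-2πi·4/9)

ω_9^13 = ω_9^4 = -0.9397-0.3420i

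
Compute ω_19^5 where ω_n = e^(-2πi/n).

ω_19^5 = e^(-2πi·5/19)
= cos(-2π·5/19) + i·sin(-2π·5/19)
= cos(-10π/19) + i·sin(-10π/19)

ω_19^5 = cos(-10π/19) + i·sin(-10π/19) = -0.0826-0.9966i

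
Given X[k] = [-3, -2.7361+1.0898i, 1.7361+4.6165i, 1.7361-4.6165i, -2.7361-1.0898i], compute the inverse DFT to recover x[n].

x[n] = (1/5) Σ(k=0 to 4) X[k] · e^(2πikn/5)

Computing each x[n]:
x[0] = -1
x[1] = -3
x[2] = 2
x[3] = -1
x[4] = 0

x = [-1, -3, 2, -1, 0]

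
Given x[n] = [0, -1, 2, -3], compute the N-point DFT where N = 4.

X[k] = Σ(n=0 to 3) x[n] · ω_4^(nk)
where ω_4 = e^(-2πi/4)

Computing each X[k]:
X[0] = -2
X[1] = -2-2i
X[2] = 6
X[3] = -2+2i

X = [-2, -2-2i, 6, -2+2i]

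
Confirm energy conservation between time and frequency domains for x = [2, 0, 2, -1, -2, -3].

Time domain:
Σ|x[n]|² = |2|² + |0|² + |2|² + |-1|² + |-2|² + |-3|² = 22.0000

Frequency domain:
(1/6)Σ|X[k]|² = (1/6)(|-2|² + |1.5000-6.0622i|² + |2.5000+0.8660i|² + |6|² + |2.5000-0.8660i|² + |1.5000+6.0622i|²) = (1/6)·132.0000 = 22.0000

Both sides agree, confirming Parseval's theorem.

Σ|x[n]|² = (1/N)Σ|X[k]|² = 22.0000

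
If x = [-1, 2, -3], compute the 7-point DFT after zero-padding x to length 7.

Original 3-point DFT: [-2, -0.5000-4.3301i, -0.5000+4.3301i]
Zero-padded 7-point DFT provides frequency interpolation.

DFT_7([x, 0, ...]) = [-2, 0.9145+1.3611i, 1.2579-3.2515i, -4.6724-3.2133i, -4.6724+3.2133i, 1.2579+3.2515i, 0.9145-1.3611i]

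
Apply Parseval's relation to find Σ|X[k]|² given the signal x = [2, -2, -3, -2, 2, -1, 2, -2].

Parseval: Σ|x[n]|² = (1/N)Σ|X[k]|², so Σ|X[k]|² = N·Σ|x[n]|² = 8·34.0000

Σ|X[k]|² = N·Σ|x[n]|² = 8·34.0000 = 272.0000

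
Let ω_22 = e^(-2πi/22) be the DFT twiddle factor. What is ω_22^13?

ω_22^13 = e^(-2πi·13/22)
= cos(-2π·13/22) + i·sin(-2π·13/22)
= cos(-26π/22) + i·sin(-26π/22)

ω_22^13 = cos(-26π/22) + i·sin(-26π/22) = -0.8413+0.5406i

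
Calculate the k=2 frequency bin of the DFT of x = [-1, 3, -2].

X[2] = Σ(n=0 to 2) x[n] · ω_3^(2n) where ω_3 = e^(-2πi/3)
= (-1)·ω_3^0 + (3)·ω_3^2 + (-2)·ω_3^4

X[2] = -1.5000+4.3301i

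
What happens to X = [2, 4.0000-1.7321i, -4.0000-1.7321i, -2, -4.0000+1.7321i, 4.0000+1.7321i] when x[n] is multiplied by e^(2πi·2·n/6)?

Modulation property: DFT(ω_6^(-2n)·x[n]) = X[(k-2) mod 6], so circularly shift X by 2 positions.

X[k-2] = [-4.0000+1.7321i, 4.0000+1.7321i, 2, 4.0000-1.7321i, -4.0000-1.7321i, -2]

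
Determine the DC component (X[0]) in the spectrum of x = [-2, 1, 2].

X[0] = Σ(n=0 to 2) x[n] · ω_3^0 = Σ x[n]
= (-2) + (1) + (2)

X[0] = 1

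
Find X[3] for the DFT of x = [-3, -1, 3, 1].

X[3] = Σ(n=0 to 3) x[n] · ω_4^(3n) where ω_4 = e^(-2πi/4)
= (-3)·ω_4^0 + (-1)·ω_4^3 + (3)·ω_4^6 + (1)·ω_4^9

X[3] = -6-2i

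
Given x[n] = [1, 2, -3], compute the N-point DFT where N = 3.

X[k] = Σ(n=0 to 2) x[n] · ω_3^(nk)
where ω_3 = e^(-2πi/3)

Computing each X[k]:
X[0] = 0
X[1] = 1.5000-4.3301i
X[2] = 1.5000+4.3301i

X = [0, 1.5000-4.3301i, 1.5000+4.3301i]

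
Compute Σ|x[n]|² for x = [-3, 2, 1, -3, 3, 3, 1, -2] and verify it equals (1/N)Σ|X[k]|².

Time domain:
Σ|x[n]|² = |-3|² + |2|² + |1|² + |-3|² + |3|² + |3|² + |1|² + |-2|² = 46.0000

Frequency domain:
(1/8)Σ|X[k]|² = (1/8)(|2|² + |-6.0000+1.4142i|² + |-2-10i|² + |-6.0000+1.4142i|² + |2|² + |-6.0000-1.4142i|² + |-2+10i|² + |-6.0000-1.4142i|²) = (1/8)·368.0000 = 46.0000

Both sides agree, confirming Parseval's theorem.

Σ|x[n]|² = (1/N)Σ|X[k]|² = 46.0000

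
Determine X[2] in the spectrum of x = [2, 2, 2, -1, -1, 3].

X[2] = Σ(n=0 to 5) x[n] · ω_6^(2n) where ω_6 = e^(-2πi/6)
= (2)·ω_6^0 + (2)·ω_6^2 + (2)·ω_6^4 + (-1)·ω_6^6 + (-1)·ω_6^8 + (3)·ω_6^10

X[2] = -2.0000+3.4641i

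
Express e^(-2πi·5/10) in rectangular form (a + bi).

ω_10^5 = e^(-2πi·5/10)
= cos(-2π·5/10) + i·sin(-2π·5/10)
= cos(-10π/10) + i·sin(-10π/10)

ω_10^5 = cos(-10π/10) + i·sin(-10π/10) = -1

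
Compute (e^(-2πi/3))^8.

Since ω_3^3 = 1, powers reduce modulo 3.
8 mod 3 = 2
So ω_3^8 = ω_3^2 = e^(-2πi·2/3)

ω_3^8 = ω_3^2 = -0.5000+0.8660i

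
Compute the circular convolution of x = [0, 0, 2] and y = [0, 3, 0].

(x ⊛ y)[n] = Σ(m=0 to 2) x[m] · y[(n-m) mod 3]

Computing each output sample:
(x ⊛ y)[0] = 6
(x ⊛ y)[1] = 0
(x ⊛ y)[2] = 0

x ⊛ y = [6, 0, 0]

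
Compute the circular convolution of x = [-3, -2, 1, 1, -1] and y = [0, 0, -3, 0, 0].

(x ⊛ y)[n] = Σ(m=0 to 4) x[m] · y[(n-m) mod 5]

Computing each output sample:
(x ⊛ y)[0] = -3
(x ⊛ y)[1] = 3
(x ⊛ y)[2] = 9
(x ⊛ y)[3] = 6
(x ⊛ y)[4] = -3

x ⊛ y = [-3, 3, 9, 6, -3]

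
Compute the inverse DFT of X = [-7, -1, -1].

x[n] = (1/3) Σ(k=0 to 2) X[k] · e^(2πikn/3)

Computing each x[n]:
x[0] = -3
x[1] = -2
x[2] = -2

x = [-3, -2, -2]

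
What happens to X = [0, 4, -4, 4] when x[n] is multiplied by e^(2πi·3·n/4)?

Modulation property: DFT(ω_4^(-3n)·x[n]) = X[(k-3) mod 4], so circularly shift X by 3 positions.

X[k-3] = [4, -4, 4, 0]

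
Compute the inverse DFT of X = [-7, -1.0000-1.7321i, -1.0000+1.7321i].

x[n] = (1/3) Σ(k=0 to 2) X[k] · e^(2πikn/3)

Computing each x[n]:
x[0] = -3
x[1] = -1
x[2] = -3

x = [-3, -1, -3]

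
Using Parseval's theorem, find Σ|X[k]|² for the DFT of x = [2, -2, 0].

Parseval: Σ|x[n]|² = (1/N)Σ|X[k]|², so Σ|X[k]|² = N·Σ|x[n]|² = 3·8.0000

Σ|X[k]|² = N·Σ|x[n]|² = 3·8.0000 = 24.0000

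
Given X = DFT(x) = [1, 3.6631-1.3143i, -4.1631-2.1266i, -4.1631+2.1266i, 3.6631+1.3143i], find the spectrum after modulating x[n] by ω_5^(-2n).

Modulation property: DFT(ω_5^(-2n)·x[n]) = X[(k-2) mod 5], so circularly shift X by 2 positions.

X[k-2] = [-4.1631+2.1266i, 3.6631+1.3143i, 1, 3.6631-1.3143i, -4.1631-2.1266i]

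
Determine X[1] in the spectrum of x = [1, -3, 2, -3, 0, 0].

X[1] = Σ(n=0 to 5) x[n] · ω_6^(1n) where ω_6 = e^(-2πi/6)
= (1)·ω_6^0 + (-3)·ω_6^1 + (2)·ω_6^2 + (-3)·ω_6^3 + (0)·ω_6^4 + (0)·ω_6^5

X[1] = 1.5000+0.8660i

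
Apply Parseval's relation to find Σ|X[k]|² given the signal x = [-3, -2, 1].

Parseval: Σ|x[n]|² = (1/N)Σ|X[k]|², so Σ|X[k]|² = N·Σ|x[n]|² = 3·14.0000

Σ|X[k]|² = N·Σ|x[n]|² = 3·14.0000 = 42.0000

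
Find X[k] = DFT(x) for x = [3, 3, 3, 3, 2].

X[k] = Σ(n=0 to 4) x[n] · ω_5^(nk)
where ω_5 = e^(-2πi/5)

Computing each X[k]:
X[0] = 14
X[1] = -0.3090-0.9511i
X[2] = 0.8090-0.5878i
X[3] = 0.8090+0.5878i
X[4] = -0.3090+0.9511i

X = [14, -0.3090-0.9511i, 0.8090-0.5878i, 0.8090+0.5878i, -0.3090+0.9511i]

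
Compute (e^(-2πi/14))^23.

Since ω_14^14 = 1, powers reduce modulo 14.
23 mod 14 = 9
So ω_14^23 = ω_14^9 = e^(-2πi·9/14)

ω_14^23 = ω_14^9 = -0.6235+0.7818i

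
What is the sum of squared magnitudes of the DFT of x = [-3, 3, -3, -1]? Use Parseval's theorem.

Parseval: Σ|x[n]|² = (1/N)Σ|X[k]|², so Σ|X[k]|² = N·Σ|x[n]|² = 4·28.0000

Σ|X[k]|² = N·Σ|x[n]|² = 4·28.0000 = 112.0000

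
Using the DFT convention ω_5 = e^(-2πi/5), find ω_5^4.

ω_5^4 = e^(-2πi·4/5)
= cos(-2π·4/5) + i·sin(-2π·4/5)
= cos(-8π/5) + i·sin(-8π/5)

ω_5^4 = cos(-8π/5) + i·sin(-8π/5) = 0.3090+0.9511i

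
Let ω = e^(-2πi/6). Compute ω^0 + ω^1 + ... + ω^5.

Sum of all nth roots of unity equals 0 for n > 1 (geometric series with r ≠ 1).

0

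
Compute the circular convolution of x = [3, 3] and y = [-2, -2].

(x ⊛ y)[n] = Σ(m=0 to 1) x[m] · y[(n-m) mod 2]

Computing each output sample:
(x ⊛ y)[0] = -12
(x ⊛ y)[1] = -12

x ⊛ y = [-12, -12]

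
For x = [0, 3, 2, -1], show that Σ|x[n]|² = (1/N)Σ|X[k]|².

Time domain:
Σ|x[n]|² = |0|² + |3|² + |2|² + |-1|² = 14.0000

Frequency domain:
(1/4)Σ|X[k]|² = (1/4)(|4|² + |-2-4i|² + |0|² + |-2+4i|²) = (1/4)·56.0000 = 14.0000

Both sides agree, confirming Parseval's theorem.

Σ|x[n]|² = (1/N)Σ|X[k]|² = 14.0000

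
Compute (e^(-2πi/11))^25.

Since ω_11^11 = 1, powers reduce modulo 11.
25 mod 11 = 3
So ω_11^25 = ω_11^3 = e^(-2πi·3/11)

ω_11^25 = ω_11^3 = -0.1423-0.9898i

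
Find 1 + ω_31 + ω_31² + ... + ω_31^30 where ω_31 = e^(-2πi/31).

Sum of all nth roots of unity equals 0 for n > 1 (geometric series with r ≠ 1).

0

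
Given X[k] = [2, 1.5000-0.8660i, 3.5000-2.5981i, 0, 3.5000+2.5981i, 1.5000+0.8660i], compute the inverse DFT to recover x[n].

x[n] = (1/6) Σ(k=0 to 5) X[k] · e^(2πikn/6)

Computing each x[n]:
x[0] = 2
x[1] = 1
x[2] = -1
x[3] = 1
x[4] = 0
x[5] = -1

x = [2, 1, -1, 1, 0, -1]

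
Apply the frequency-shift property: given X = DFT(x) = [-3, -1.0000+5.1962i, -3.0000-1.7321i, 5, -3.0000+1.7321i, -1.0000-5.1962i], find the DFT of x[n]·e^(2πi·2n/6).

Modulation property: DFT(ω_6^(-2n)·x[n]) = X[(k-2) mod 6], so circularly shift X by 2 positions.

X[k-2] = [-3.0000+1.7321i, -1.0000-5.1962i, -3, -1.0000+5.1962i, -3.0000-1.7321i, 5]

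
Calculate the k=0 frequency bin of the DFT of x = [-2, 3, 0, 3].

X[0] = Σ(n=0 to 3) x[n] · ω_4^0 = Σ x[n]
= (-2) + (3) + (0) + (3)

X[0] = 4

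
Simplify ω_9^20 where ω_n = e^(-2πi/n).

Since ω_9^9 = 1, powers reduce modulo 9.
20 mod 9 = 2
So ω_9^20 = ω_9^2 = e^(-2πi·2/9)

ω_9^20 = ω_9^2 = 0.1736-0.9848i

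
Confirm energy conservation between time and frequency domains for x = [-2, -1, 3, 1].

Time domain:
Σ|x[n]|² = |-2|² + |-1|² + |3|² + |1|² = 15.0000

Frequency domain:
(1/4)Σ|X[k]|² = (1/4)(|1|² + |-5+2i|² + |1|² + |-5-2i|²) = (1/4)·60.0000 = 15.0000

Both sides agree, confirming Parseval's theorem.

Σ|x[n]|² = (1/N)Σ|X[k]|² = 15.0000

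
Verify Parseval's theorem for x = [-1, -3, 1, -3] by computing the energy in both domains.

Time domain:
Σ|x[n]|² = |-1|² + |-3|² + |1|² + |-3|² = 20.0000

Frequency domain:
(1/4)Σ|X[k]|² = (1/4)(|-6|² + |-2|² + |6|² + |-2|²) = (1/4)·80.0000 = 20.0000

Both sides agree, confirming Parseval's theorem.

Σ|x[n]|² = (1/N)Σ|X[k]|² = 20.0000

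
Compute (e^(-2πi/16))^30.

Since ω_16^16 = 1, powers reduce modulo 16.
30 mod 16 = 14
So ω_16^30 = ω_16^14 = e^(-2πi·14/16)

ω_16^30 = ω_16^14 = 0.7071+0.7071i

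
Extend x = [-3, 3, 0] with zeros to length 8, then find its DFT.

Original 3-point DFT: [0, -4.5000-2.5981i, -4.5000+2.5981i]
Zero-padded 8-point DFT provides frequency interpolation.

DFT_8([x, 0, ...]) = [0, -0.8787-2.1213i, -3-3i, -5.1213-2.1213i, -6, -5.1213+2.1213i, -3+3i, -0.8787+2.1213i]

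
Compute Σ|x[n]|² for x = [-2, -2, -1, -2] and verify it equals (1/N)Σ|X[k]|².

Time domain:
Σ|x[n]|² = |-2|² + |-2|² + |-1|² + |-2|² = 13.0000

Frequency domain:
(1/4)Σ|X[k]|² = (1/4)(|-7|² + |-1|² + |1|² + |-1|²) = (1/4)·52.0000 = 13.0000

Both sides agree, confirming Parseval's theorem.

Σ|x[n]|² = (1/N)Σ|X[k]|² = 13.0000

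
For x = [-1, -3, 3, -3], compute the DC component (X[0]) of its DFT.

X[0] = Σ(n=0 to 3) x[n] · ω_4^0 = Σ x[n]
= (-1) + (-3) + (3) + (-3)

X[0] = -4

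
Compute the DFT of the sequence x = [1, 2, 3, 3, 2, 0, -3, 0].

X[k] = Σ(n=0 to 7) x[n] · ω_8^(nk)
where ω_8 = e^(-2πi/8)

Computing each X[k]:
X[0] = 8
X[1] = -1.7071-9.5355i
X[2] = 3+1i
X[3] = -0.2929+2.4645i
X[4] = -2
X[5] = -0.2929-2.4645i
X[6] = 3-1i
X[7] = -1.7071+9.5355i

X = [8, -1.7071-9.5355i, 3+1i, -0.2929+2.4645i, -2, -0.2929-2.4645i, 3-1i, -1.7071+9.5355i]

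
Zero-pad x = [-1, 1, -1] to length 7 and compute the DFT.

Original 3-point DFT: [-1, -1.0000-1.7321i, -1.0000+1.7321i]
Zero-padded 7-point DFT provides frequency interpolation.

DFT_7([x, 0, ...]) = [-1, -0.1540+0.1931i, -0.3216-1.4088i, -2.5245-1.2157i, -2.5245+1.2157i, -0.3216+1.4088i, -0.1540-0.1931i]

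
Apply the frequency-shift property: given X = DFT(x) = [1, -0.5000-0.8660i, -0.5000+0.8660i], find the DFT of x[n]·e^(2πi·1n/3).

Modulation property: DFT(ω_3^(-1n)·x[n]) = X[(k-1) mod 3], so circularly shift X by 1 positions.

X[k-1] = [-0.5000+0.8660i, 1, -0.5000-0.8660i]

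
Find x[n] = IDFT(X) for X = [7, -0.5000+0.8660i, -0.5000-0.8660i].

x[n] = (1/3) Σ(k=0 to 2) X[k] · e^(2πikn/3)

Computing each x[n]:
x[0] = 2
x[1] = 2
x[2] = 3

x = [2, 2, 3]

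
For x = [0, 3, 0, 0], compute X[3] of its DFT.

X[3] = Σ(n=0 to 3) x[n] · ω_4^(3n) where ω_4 = e^(-2πi/4)
= (0)·ω_4^0 + (3)·ω_4^3 + (0)·ω_4^6 + (0)·ω_4^9

X[3] = 3i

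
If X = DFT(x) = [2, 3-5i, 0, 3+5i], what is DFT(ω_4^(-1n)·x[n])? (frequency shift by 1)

Modulation property: DFT(ω_4^(-1n)·x[n]) = X[(k-1) mod 4], so circularly shift X by 1 positions.

X[k-1] = [3+5i, 2, 3-5i, 0]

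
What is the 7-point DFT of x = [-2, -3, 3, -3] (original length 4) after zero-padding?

Original 4-point DFT: [-5, -5, 7, -5]
Zero-padded 7-point DFT provides frequency interpolation.

DFT_7([x, 0, ...]) = [-5, -1.8351+0.7224i, -5.9058+1.8809i, 3.2409+6.5719i, 3.2409-6.5719i, -5.9058-1.8809i, -1.8351-0.7224i]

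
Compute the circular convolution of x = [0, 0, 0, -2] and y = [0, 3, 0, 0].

(x ⊛ y)[n] = Σ(m=0 to 3) x[m] · y[(n-m) mod 4]

Computing each output sample:
(x ⊛ y)[0] = -6
(x ⊛ y)[1] = 0
(x ⊛ y)[2] = 0
(x ⊛ y)[3] = 0

x ⊛ y = [-6, 0, 0, 0]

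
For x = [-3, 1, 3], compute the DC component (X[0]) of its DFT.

X[0] = Σ(n=0 to 2) x[n] · ω_3^0 = Σ x[n]
= (-3) + (1) + (3)

X[0] = 1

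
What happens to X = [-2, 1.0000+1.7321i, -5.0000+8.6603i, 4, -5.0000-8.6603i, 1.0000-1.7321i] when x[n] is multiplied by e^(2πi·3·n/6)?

Modulation property: DFT(ω_6^(-3n)·x[n]) = X[(k-3) mod 6], so circularly shift X by 3 positions.

X[k-3] = [4, -5.0000-8.6603i, 1.0000-1.7321i, -2, 1.0000+1.7321i, -5.0000+8.6603i]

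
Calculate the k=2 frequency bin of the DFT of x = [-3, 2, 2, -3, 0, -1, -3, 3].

X[2] = Σ(n=0 to 7) x[n] · ω_8^(2n) where ω_8 = e^(-2πi/8)
= (-3)·ω_8^0 + (2)·ω_8^2 + (2)·ω_8^4 + (-3)·ω_8^6 + (0)·ω_8^8 + (-1)·ω_8^10 + (-3)·ω_8^12 + (3)·ω_8^14

X[2] = -2-1i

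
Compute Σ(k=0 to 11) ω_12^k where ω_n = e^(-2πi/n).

Sum of all nth roots of unity equals 0 for n > 1 (geometric series with r ≠ 1).

0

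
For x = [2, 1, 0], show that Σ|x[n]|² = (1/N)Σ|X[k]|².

Time domain:
Σ|x[n]|² = |2|² + |1|² + |0|² = 5.0000

Frequency domain:
(1/3)Σ|X[k]|² = (1/3)(|3|² + |1.5000-0.8660i|² + |1.5000+0.8660i|²) = (1/3)·15.0000 = 5.0000

Both sides agree, confirming Parseval's theorem.

Σ|x[n]|² = (1/N)Σ|X[k]|² = 5.0000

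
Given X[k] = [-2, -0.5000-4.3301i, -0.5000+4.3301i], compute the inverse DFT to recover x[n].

x[n] = (1/3) Σ(k=0 to 2) X[k] · e^(2πikn/3)

Computing each x[n]:
x[0] = -1
x[1] = 2
x[2] = -3

x = [-1, 2, -3]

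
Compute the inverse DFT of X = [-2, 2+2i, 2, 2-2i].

x[n] = (1/4) Σ(k=0 to 3) X[k] · e^(2πikn/4)

Computing each x[n]:
x[0] = 1
x[1] = -2
x[2] = -1
x[3] = 0

x = [1, -2, -1, 0]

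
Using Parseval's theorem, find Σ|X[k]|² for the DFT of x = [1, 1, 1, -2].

Parseval: Σ|x[n]|² = (1/N)Σ|X[k]|², so Σ|X[k]|² = N·Σ|x[n]|² = 4·7.0000

Σ|X[k]|² = N·Σ|x[n]|² = 4·7.0000 = 28.0000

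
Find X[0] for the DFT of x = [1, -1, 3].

X[0] = Σ(n=0 to 2) x[n] · ω_3^0 = Σ x[n]
= (1) + (-1) + (3)

X[0] = 3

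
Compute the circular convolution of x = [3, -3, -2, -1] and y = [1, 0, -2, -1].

(x ⊛ y)[n] = Σ(m=0 to 3) x[m] · y[(n-m) mod 4]

Computing each output sample:
(x ⊛ y)[0] = 10
(x ⊛ y)[1] = 1
(x ⊛ y)[2] = -7
(x ⊛ y)[3] = 2

x ⊛ y = [10, 1, -7, 2]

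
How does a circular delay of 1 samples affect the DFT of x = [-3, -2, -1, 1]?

Time shift by 1: X_shifted[k] = ω_4^(1k) · X[k]
Shifted x = [1, -3, -2, -1]

DFT(x[n-1]) = [-5, 3+2i, 3, 3-2i]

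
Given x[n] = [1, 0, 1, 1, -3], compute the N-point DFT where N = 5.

X[k] = Σ(n=0 to 4) x[n] · ω_5^(nk)
where ω_5 = e^(-2πi/5)

Computing each X[k]:
X[0] = 0
X[1] = -1.5451-2.8532i
X[2] = 4.0451-1.7634i
X[3] = 4.0451+1.7634i
X[4] = -1.5451+2.8532i

X = [0, -1.5451-2.8532i, 4.0451-1.7634i, 4.0451+1.7634i, -1.5451+2.8532i]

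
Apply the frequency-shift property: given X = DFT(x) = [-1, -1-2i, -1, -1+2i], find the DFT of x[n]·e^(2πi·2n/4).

Modulation property: DFT(ω_4^(-2n)·x[n]) = X[(k-2) mod 4], so circularly shift X by 2 positions.

X[k-2] = [-1, -1+2i, -1, -1-2i]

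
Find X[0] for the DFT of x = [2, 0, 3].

X[0] = Σ(n=0 to 2) x[n] · ω_3^0 = Σ x[n]
= (2) + (0) + (3)

X[0] = 5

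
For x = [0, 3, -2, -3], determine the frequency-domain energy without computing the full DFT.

Parseval: Σ|x[n]|² = (1/N)Σ|X[k]|², so Σ|X[k]|² = N·Σ|x[n]|² = 4·22.0000

Σ|X[k]|² = N·Σ|x[n]|² = 4·22.0000 = 88.0000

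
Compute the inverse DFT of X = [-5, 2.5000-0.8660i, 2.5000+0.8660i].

x[n] = (1/3) Σ(k=0 to 2) X[k] · e^(2πikn/3)

Computing each x[n]:
x[0] = 0
x[1] = -2
x[2] = -3

x = [0, -2, -3]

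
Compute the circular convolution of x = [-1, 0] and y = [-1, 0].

(x ⊛ y)[n] = Σ(m=0 to 1) x[m] · y[(n-m) mod 2]

Computing each output sample:
(x ⊛ y)[0] = 1
(x ⊛ y)[1] = 0

x ⊛ y = [1, 0]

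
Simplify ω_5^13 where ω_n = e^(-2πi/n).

Since ω_5^5 = 1, powers reduce modulo 5.
13 mod 5 = 3
So ω_5^13 = ω_5^3 = e^(-2πi·3/5)

ω_5^13 = ω_5^3 = -0.8090+0.5878i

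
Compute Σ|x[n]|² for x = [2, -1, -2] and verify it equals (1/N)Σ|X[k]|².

Time domain:
Σ|x[n]|² = |2|² + |-1|² + |-2|² = 9.0000

Frequency domain:
(1/3)Σ|X[k]|² = (1/3)(|-1|² + |3.5000-0.8660i|² + |3.5000+0.8660i|²) = (1/3)·27.0000 = 9.0000

Both sides agree, confirming Parseval's theorem.

Σ|x[n]|² = (1/N)Σ|X[k]|² = 9.0000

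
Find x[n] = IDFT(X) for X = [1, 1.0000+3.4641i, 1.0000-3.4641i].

x[n] = (1/3) Σ(k=0 to 2) X[k] · e^(2πikn/3)

Computing each x[n]:
x[0] = 1
x[1] = -2
x[2] = 2

x = [1, -2, 2]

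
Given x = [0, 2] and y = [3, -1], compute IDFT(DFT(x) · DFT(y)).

(x ⊛ y)[n] = Σ(m=0 to 1) x[m] · y[(n-m) mod 2]

Computing each output sample:
(x ⊛ y)[0] = -2
(x ⊛ y)[1] = 6

x ⊛ y = [-2, 6]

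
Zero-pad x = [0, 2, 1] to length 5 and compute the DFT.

Original 3-point DFT: [3, -1.5000-0.8660i, -1.5000+0.8660i]
Zero-padded 5-point DFT provides frequency interpolation.

DFT_5([x, 0, ...]) = [3, -0.1910-2.4899i, -1.3090-0.2245i, -1.3090+0.2245i, -0.1910+2.4899i]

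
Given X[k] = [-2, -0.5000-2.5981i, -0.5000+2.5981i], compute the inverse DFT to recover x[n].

x[n] = (1/3) Σ(k=0 to 2) X[k] · e^(2πikn/3)

Computing each x[n]:
x[0] = -1
x[1] = 1
x[2] = -2

x = [-1, 1, -2]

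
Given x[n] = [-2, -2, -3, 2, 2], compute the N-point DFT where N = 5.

X[k] = Σ(n=0 to 4) x[n] · ω_5^(nk)
where ω_5 = e^(-2πi/5)

Computing each X[k]:
X[0] = -3
X[1] = -1.1910+6.7432i
X[2] = -2.3090-2.4041i
X[3] = -2.3090+2.4041i
X[4] = -1.1910-6.7432i

X = [-3, -1.1910+6.7432i, -2.3090-2.4041i, -2.3090+2.4041i, -1.1910-6.7432i]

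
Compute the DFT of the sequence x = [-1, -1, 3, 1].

X[k] = Σ(n=0 to 3) x[n] · ω_4^(nk)
where ω_4 = e^(-2πi/4)

Computing each X[k]:
X[0] = 2
X[1] = -4+2i
X[2] = 2
X[3] = -4-2i

X = [2, -4+2i, 2, -4-2i]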